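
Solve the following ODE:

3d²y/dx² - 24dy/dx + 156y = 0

Characteristic equation: 3r² - 24r + 156 = 0
Divide by 3: r² - 8r + 52 = 0
Roots: r = 4 ± 6i (complex conjugates)
General solution: y = e^(4x)(C₁cos(6x) + C₂sin(6x))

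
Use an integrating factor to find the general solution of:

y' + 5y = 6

Using integrating factor method:

General solution: y = 6/5 + Ce^(-5x)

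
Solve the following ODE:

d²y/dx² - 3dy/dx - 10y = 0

Characteristic equation: r² - 3r - 10 = 0
Roots: r = 5, -2 (distinct real)
General solution: y = C₁e^(5x) + C₂e^(-2x)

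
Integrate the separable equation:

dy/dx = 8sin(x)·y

Separating variables and integrating:
ln|y| = -8cos(x) + C

General solution: y = Ce^(-8cos(x))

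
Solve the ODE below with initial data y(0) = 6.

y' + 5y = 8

General solution: y = 8/5 + Ce^(-5x)
Applying y(0) = 6: C = 6 - 8/5 = 22/5
Particular solution: y = 8/5 + (22/5)e^(-5x)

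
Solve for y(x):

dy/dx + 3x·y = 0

Using integrating factor method:

General solution: y = Ce^(-3x^2/2)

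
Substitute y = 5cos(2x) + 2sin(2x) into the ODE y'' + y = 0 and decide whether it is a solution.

Verification:
y'' = -20cos(2x) - 8sin(2x)
y'' + y ≠ 0 (frequency mismatch: got 4 instead of 1)

No, it is not a solution.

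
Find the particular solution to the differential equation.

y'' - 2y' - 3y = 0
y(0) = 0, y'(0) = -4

General solution: y = C₁e^(3x) + C₂e^(-x)
Applying ICs: C₁ = -1, C₂ = 1
Particular solution: y = -e^(3x) + e^(-x)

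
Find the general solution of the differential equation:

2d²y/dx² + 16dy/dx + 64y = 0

Characteristic equation: 2r² + 16r + 64 = 0
Divide by 2: r² + 8r + 32 = 0
Roots: r = -4 ± 4i (complex conjugates)
General solution: y = e^(-4x)(C₁cos(4x) + C₂sin(4x))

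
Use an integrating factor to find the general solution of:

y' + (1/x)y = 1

Using integrating factor method:

General solution: y = (1/2)x + C/x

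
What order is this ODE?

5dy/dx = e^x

The order is 1 (highest derivative is of order 1).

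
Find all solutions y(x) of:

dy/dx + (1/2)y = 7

Using integrating factor method:

General solution: y = 14 + Ce^(-x/2)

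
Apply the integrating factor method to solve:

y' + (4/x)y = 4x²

Using integrating factor method:

General solution: y = (4/7)x^3 + Cx^(-4)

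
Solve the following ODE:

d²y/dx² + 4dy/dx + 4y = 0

Characteristic equation: r² + 4r + 4 = 0
Factored: (r + 2)² = 0
Repeated root: r = -2
General solution: y = (C₁ + C₂x)e^(-2x)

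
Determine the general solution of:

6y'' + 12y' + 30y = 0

Characteristic equation: 6r² + 12r + 30 = 0
Divide by 6: r² + 2r + 5 = 0
Roots: r = -1 ± 2i (complex conjugates)
General solution: y = e^(-x)(C₁cos(2x) + C₂sin(2x))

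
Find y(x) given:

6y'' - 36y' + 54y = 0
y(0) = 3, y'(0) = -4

General solution: y = (C₁ + C₂x)e^(3x)
Repeated root r = 3
Applying ICs: C₁ = 3, C₂ = -13
Particular solution: y = (3 - 13x)e^(3x)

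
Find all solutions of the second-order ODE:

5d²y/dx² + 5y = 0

Characteristic equation: 5r² + 5 = 0
Divide by 5: r² + 1 = 0
Roots: r = ±i (complex conjugates)
General solution: y = C₁cos(x) + C₂sin(x)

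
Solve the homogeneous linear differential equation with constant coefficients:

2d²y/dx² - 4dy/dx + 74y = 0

Characteristic equation: 2r² - 4r + 74 = 0
Divide by 2: r² - 2r + 37 = 0
Roots: r = 1 ± 6i (complex conjugates)
General solution: y = e^x(C₁cos(6x) + C₂sin(6x))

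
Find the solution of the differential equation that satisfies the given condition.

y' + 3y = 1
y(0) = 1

General solution: y = 1/3 + Ce^(-3x)
Applying y(0) = 1: C = 1 - 1/3 = 2/3
Particular solution: y = 1/3 + (2/3)e^(-3x)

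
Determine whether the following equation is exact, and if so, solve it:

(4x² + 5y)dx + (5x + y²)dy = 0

Verify exactness: ∂M/∂y = ∂N/∂x ✓
Find F(x,y) such that ∂F/∂x = M, ∂F/∂y = N
Solution: 4x³/3 + 5xy + y³/3 = C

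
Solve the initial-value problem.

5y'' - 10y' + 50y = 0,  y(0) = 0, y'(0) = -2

General solution: y = e^x(C₁cos(3x) + C₂sin(3x))
Complex roots r = 1 ± 3i
Applying ICs: C₁ = 0, C₂ = -2/3
Particular solution: y = e^x(-(2/3)sin(3x))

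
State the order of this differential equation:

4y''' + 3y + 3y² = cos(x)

The order is 3 (highest derivative is of order 3).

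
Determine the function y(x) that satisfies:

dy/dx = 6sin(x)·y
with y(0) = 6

General solution: y = Ce^(-6cos(x))
Applying IC y(0) = 6:
Particular solution: y = 6e^(6(1-cos(x)))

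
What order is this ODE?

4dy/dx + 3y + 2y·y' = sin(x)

The order is 1 (highest derivative is of order 1).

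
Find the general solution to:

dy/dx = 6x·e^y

Separating variables and integrating:
-e^(-y) = 3x² + C

General solution: y = -ln(C - 3x²)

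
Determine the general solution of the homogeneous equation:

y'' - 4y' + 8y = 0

Characteristic equation: r² - 4r + 8 = 0
Roots: r = 2 ± 2i (complex conjugates)
General solution: y = e^(2x)(C₁cos(2x) + C₂sin(2x))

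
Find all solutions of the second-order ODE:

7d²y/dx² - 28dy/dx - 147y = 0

Characteristic equation: 7r² - 28r - 147 = 0
Divide by 7: r² - 4r - 21 = 0
Roots: r = 7, -3 (distinct real)
General solution: y = C₁e^(7x) + C₂e^(-3x)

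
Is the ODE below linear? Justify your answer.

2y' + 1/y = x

No. Nonlinear (1/y term)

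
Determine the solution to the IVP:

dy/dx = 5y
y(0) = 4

General solution: y = Ce^(5x)
Applying IC y(0) = 4:
Particular solution: y = 4e^(5x)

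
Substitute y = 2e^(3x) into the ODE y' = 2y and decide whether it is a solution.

Verification:
y = 2e^(3x)
y' = 6e^(3x)
But 2y = 4e^(3x)
y' ≠ 2y — the derivative does not match

No, it is not a solution.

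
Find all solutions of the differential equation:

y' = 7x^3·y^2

Separating variables and integrating:
-1/y = 7x^4/4 + C

General solution: y^-1 = (-7/4)x^4 + C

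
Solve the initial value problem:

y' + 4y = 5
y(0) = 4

General solution: y = 5/4 + Ce^(-4x)
Applying y(0) = 4: C = 4 - 5/4 = 11/4
Particular solution: y = 5/4 + (11/4)e^(-4x)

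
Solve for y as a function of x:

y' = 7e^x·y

Separating variables and integrating:
ln|y| = 7e^x + C

General solution: y = Ce^(7e^x)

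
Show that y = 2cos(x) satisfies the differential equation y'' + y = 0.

Verification:
y'' = -2cos(x)
y'' + y = 0 ✓

Yes, it is a solution.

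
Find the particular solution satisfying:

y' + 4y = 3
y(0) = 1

General solution: y = 3/4 + Ce^(-4x)
Applying y(0) = 1: C = 1 - 3/4 = 1/4
Particular solution: y = 3/4 + (1/4)e^(-4x)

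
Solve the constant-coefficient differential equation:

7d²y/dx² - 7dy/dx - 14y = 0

Characteristic equation: 7r² - 7r - 14 = 0
Divide by 7: r² - r - 2 = 0
Roots: r = 2, -1 (distinct real)
General solution: y = C₁e^(2x) + C₂e^(-x)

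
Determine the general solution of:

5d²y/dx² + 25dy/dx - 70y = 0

Characteristic equation: 5r² + 25r - 70 = 0
Divide by 5: r² + 5r - 14 = 0
Roots: r = 2, -7 (distinct real)
General solution: y = C₁e^(2x) + C₂e^(-7x)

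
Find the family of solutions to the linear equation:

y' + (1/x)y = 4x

Using integrating factor method:

General solution: y = (4/3)x^2 + C/x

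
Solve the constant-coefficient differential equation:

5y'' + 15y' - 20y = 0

Characteristic equation: 5r² + 15r - 20 = 0
Divide by 5: r² + 3r - 4 = 0
Roots: r = 1, -4 (distinct real)
General solution: y = C₁e^x + C₂e^(-4x)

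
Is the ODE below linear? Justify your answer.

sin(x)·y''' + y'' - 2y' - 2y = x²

Yes. Linear (y and its derivatives appear to the first power only, no products of y terms)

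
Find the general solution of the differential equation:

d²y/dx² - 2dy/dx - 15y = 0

Characteristic equation: r² - 2r - 15 = 0
Roots: r = 5, -3 (distinct real)
General solution: y = C₁e^(5x) + C₂e^(-3x)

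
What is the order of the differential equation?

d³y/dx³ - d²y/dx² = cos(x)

The order is 3 (highest derivative is of order 3).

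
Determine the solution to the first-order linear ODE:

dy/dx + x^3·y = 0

Using integrating factor method:

General solution: y = Ce^(-x^4/4)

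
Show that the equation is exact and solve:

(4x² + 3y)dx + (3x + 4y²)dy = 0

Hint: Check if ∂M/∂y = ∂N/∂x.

Verify exactness: ∂M/∂y = ∂N/∂x ✓
Find F(x,y) such that ∂F/∂x = M, ∂F/∂y = N
Solution: 4x³/3 + 3xy + 4y³/3 = C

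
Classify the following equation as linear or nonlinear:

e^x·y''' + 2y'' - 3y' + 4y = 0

Linear (y and its derivatives appear to the first power only, no products of y terms)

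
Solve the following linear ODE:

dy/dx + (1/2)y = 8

Using integrating factor method:

General solution: y = 16 + Ce^(-x/2)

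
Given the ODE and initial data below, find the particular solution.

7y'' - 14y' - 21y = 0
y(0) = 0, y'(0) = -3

General solution: y = C₁e^(3x) + C₂e^(-x)
Applying ICs: C₁ = -3/4, C₂ = 3/4
Particular solution: y = -(3/4)e^(3x) + (3/4)e^(-x)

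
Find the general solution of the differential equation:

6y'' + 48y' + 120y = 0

Characteristic equation: 6r² + 48r + 120 = 0
Divide by 6: r² + 8r + 20 = 0
Roots: r = -4 ± 2i (complex conjugates)
General solution: y = e^(-4x)(C₁cos(2x) + C₂sin(2x))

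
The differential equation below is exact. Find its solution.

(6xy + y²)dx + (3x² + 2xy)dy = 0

Verify exactness: ∂M/∂y = ∂N/∂x ✓
Find F(x,y) such that ∂F/∂x = M, ∂F/∂y = N
Solution: 3x²y + xy² = C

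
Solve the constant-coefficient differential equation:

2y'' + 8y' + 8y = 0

Characteristic equation: 2r² + 8r + 8 = 0
Divide by 2: r² + 4r + 4 = 0
Factored: (r + 2)² = 0
Repeated root: r = -2
General solution: y = (C₁ + C₂x)e^(-2x)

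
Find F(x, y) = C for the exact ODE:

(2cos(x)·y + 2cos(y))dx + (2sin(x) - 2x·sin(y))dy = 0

Verify exactness: ∂M/∂y = ∂N/∂x ✓
Find F(x,y) such that ∂F/∂x = M, ∂F/∂y = N
Solution: 2sin(x)·y + 2x·cos(y) = C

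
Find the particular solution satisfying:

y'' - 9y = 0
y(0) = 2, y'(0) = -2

General solution: y = C₁e^(3x) + C₂e^(-3x)
Applying ICs: C₁ = 2/3, C₂ = 4/3
Particular solution: y = (2/3)e^(3x) + (4/3)e^(-3x)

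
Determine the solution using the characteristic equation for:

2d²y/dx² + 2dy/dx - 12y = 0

Characteristic equation: 2r² + 2r - 12 = 0
Divide by 2: r² + r - 6 = 0
Roots: r = 2, -3 (distinct real)
General solution: y = C₁e^(2x) + C₂e^(-3x)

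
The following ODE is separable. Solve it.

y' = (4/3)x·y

Separating variables and integrating:
ln|y| = 2x^2/3 + C

General solution: y = Ce^(2x^2/3)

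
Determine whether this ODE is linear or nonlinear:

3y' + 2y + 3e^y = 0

Nonlinear (e^y is nonlinear in y)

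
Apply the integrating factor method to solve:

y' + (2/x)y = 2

Using integrating factor method:

General solution: y = (2/3)x + Cx^(-2)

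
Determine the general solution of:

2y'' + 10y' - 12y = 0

Characteristic equation: 2r² + 10r - 12 = 0
Divide by 2: r² + 5r - 6 = 0
Roots: r = 1, -6 (distinct real)
General solution: y = C₁e^x + C₂e^(-6x)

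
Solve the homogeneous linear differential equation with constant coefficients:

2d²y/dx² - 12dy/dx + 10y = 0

Characteristic equation: 2r² - 12r + 10 = 0
Divide by 2: r² - 6r + 5 = 0
Roots: r = 1, 5 (distinct real)
General solution: y = C₁e^x + C₂e^(5x)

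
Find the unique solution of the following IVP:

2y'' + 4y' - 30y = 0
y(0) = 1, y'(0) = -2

General solution: y = C₁e^(3x) + C₂e^(-5x)
Applying ICs: C₁ = 3/8, C₂ = 5/8
Particular solution: y = (3/8)e^(3x) + (5/8)e^(-5x)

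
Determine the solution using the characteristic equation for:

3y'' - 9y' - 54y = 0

Characteristic equation: 3r² - 9r - 54 = 0
Divide by 3: r² - 3r - 18 = 0
Roots: r = 6, -3 (distinct real)
General solution: y = C₁e^(6x) + C₂e^(-3x)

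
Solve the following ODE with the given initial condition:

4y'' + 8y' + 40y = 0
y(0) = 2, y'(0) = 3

General solution: y = e^(-x)(C₁cos(3x) + C₂sin(3x))
Complex roots r = -1 ± 3i
Applying ICs: C₁ = 2, C₂ = 5/3
Particular solution: y = e^(-x)(2cos(3x) + (5/3)sin(3x))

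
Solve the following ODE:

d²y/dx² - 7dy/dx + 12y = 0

Characteristic equation: r² - 7r + 12 = 0
Roots: r = 4, 3 (distinct real)
General solution: y = C₁e^(4x) + C₂e^(3x)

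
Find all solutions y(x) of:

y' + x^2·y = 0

Using integrating factor method:

General solution: y = Ce^(-x^3/3)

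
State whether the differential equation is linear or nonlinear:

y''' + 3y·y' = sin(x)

Nonlinear (product y·y')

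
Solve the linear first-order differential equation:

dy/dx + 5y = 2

Using integrating factor method:

General solution: y = 2/5 + Ce^(-5x)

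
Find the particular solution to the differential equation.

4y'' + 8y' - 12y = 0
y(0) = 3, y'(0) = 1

General solution: y = C₁e^x + C₂e^(-3x)
Applying ICs: C₁ = 5/2, C₂ = 1/2
Particular solution: y = (5/2)e^x + (1/2)e^(-3x)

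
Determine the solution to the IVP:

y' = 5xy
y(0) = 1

General solution: y = Ce^(5x²/2)
Applying IC y(0) = 1:
Particular solution: y = e^(5x²/2)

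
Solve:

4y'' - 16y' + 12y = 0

Characteristic equation: 4r² - 16r + 12 = 0
Divide by 4: r² - 4r + 3 = 0
Roots: r = 1, 3 (distinct real)
General solution: y = C₁e^x + C₂e^(3x)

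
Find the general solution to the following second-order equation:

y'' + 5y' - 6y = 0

Characteristic equation: r² + 5r - 6 = 0
Roots: r = 1, -6 (distinct real)
General solution: y = C₁e^x + C₂e^(-6x)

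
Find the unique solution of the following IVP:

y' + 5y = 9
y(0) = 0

General solution: y = 9/5 + Ce^(-5x)
Applying y(0) = 0: C = 0 - 9/5 = -9/5
Particular solution: y = 9/5 - (9/5)e^(-5x)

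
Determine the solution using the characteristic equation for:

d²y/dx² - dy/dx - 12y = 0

Characteristic equation: r² - r - 12 = 0
Roots: r = 4, -3 (distinct real)
General solution: y = C₁e^(4x) + C₂e^(-3x)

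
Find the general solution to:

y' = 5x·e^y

Separating variables and integrating:
-e^(-y) = 5x²/2 + C

General solution: y = -ln(C - 5x²/2)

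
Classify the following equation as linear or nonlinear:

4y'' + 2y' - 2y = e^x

Linear (y and its derivatives appear to the first power only, no products of y terms)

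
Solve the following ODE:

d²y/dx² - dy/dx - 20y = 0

Characteristic equation: r² - r - 20 = 0
Roots: r = 5, -4 (distinct real)
General solution: y = C₁e^(5x) + C₂e^(-4x)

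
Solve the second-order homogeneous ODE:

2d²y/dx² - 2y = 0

Characteristic equation: 2r² - 2 = 0
Divide by 2: r² - 1 = 0
Roots: r = 1, -1 (distinct real)
General solution: y = C₁e^x + C₂e^(-x)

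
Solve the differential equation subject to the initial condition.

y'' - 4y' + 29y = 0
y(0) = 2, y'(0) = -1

General solution: y = e^(2x)(C₁cos(5x) + C₂sin(5x))
Complex roots r = 2 ± 5i
Applying ICs: C₁ = 2, C₂ = -1
Particular solution: y = e^(2x)(2cos(5x) - sin(5x))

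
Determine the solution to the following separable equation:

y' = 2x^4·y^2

Separating variables and integrating:
-1/y = 2x^5/5 + C

General solution: y^-1 = (-2/5)x^5 + C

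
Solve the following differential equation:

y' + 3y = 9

Using integrating factor method:

General solution: y = 3 + Ce^(-3x)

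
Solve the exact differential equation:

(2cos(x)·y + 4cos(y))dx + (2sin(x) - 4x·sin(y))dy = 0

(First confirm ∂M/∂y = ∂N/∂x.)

Verify exactness: ∂M/∂y = ∂N/∂x ✓
Find F(x,y) such that ∂F/∂x = M, ∂F/∂y = N
Solution: 2sin(x)·y + 4x·cos(y) = C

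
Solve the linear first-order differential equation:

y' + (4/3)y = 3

Using integrating factor method:

General solution: y = 9/4 + Ce^(-4x/3)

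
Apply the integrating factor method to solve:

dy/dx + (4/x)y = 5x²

Using integrating factor method:

General solution: y = (5/7)x^3 + Cx^(-4)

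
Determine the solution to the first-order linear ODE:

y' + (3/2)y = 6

Using integrating factor method:

General solution: y = 4 + Ce^(-3x/2)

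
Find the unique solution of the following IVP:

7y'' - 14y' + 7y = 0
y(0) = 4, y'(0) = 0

General solution: y = (C₁ + C₂x)e^x
Repeated root r = 1
Applying ICs: C₁ = 4, C₂ = -4
Particular solution: y = (4 - 4x)e^x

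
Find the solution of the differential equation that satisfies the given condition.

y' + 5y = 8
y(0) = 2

General solution: y = 8/5 + Ce^(-5x)
Applying y(0) = 2: C = 2 - 8/5 = 2/5
Particular solution: y = 8/5 + (2/5)e^(-5x)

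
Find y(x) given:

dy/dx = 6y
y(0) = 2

General solution: y = Ce^(6x)
Applying IC y(0) = 2:
Particular solution: y = 2e^(6x)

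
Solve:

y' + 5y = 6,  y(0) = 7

General solution: y = 6/5 + Ce^(-5x)
Applying y(0) = 7: C = 7 - 6/5 = 29/5
Particular solution: y = 6/5 + (29/5)e^(-5x)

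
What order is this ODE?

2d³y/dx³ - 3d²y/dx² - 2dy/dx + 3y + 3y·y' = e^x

The order is 3 (highest derivative is of order 3).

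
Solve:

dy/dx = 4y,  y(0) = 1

General solution: y = Ce^(4x)
Applying IC y(0) = 1:
Particular solution: y = e^(4x)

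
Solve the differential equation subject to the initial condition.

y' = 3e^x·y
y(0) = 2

General solution: y = Ce^(3e^x)
Applying IC y(0) = 2:
Particular solution: y = 2e^(3(e^x - 1))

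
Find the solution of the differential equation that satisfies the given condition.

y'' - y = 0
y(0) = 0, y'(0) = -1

General solution: y = C₁e^x + C₂e^(-x)
Applying ICs: C₁ = -1/2, C₂ = 1/2
Particular solution: y = -(1/2)e^x + (1/2)e^(-x)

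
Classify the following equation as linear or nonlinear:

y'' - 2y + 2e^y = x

Nonlinear (e^y is nonlinear in y)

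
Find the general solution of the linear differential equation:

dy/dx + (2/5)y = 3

Using integrating factor method:

General solution: y = 15/2 + Ce^(-2x/5)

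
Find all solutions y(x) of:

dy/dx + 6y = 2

Using integrating factor method:

General solution: y = 1/3 + Ce^(-6x)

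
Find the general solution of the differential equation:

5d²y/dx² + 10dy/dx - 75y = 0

Characteristic equation: 5r² + 10r - 75 = 0
Divide by 5: r² + 2r - 15 = 0
Roots: r = 3, -5 (distinct real)
General solution: y = C₁e^(3x) + C₂e^(-5x)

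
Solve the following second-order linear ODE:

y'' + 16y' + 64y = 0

Characteristic equation: r² + 16r + 64 = 0
Factored: (r + 8)² = 0
Repeated root: r = -8
General solution: y = (C₁ + C₂x)e^(-8x)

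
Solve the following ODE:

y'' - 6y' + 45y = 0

Characteristic equation: r² - 6r + 45 = 0
Roots: r = 3 ± 6i (complex conjugates)
General solution: y = e^(3x)(C₁cos(6x) + C₂sin(6x))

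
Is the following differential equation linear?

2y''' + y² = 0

No. Nonlinear (y² term)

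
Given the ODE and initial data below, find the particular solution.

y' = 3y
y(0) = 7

General solution: y = Ce^(3x)
Applying IC y(0) = 7:
Particular solution: y = 7e^(3x)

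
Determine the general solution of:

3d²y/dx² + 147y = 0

Characteristic equation: 3r² + 147 = 0
Divide by 3: r² + 49 = 0
Roots: r = ±7i (complex conjugates)
General solution: y = C₁cos(7x) + C₂sin(7x)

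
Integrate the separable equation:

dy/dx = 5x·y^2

Separating variables and integrating:
-1/y = 5x^2/2 + C

General solution: y^-1 = (-5/2)x^2 + C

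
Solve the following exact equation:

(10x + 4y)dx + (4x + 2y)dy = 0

Verify exactness: ∂M/∂y = ∂N/∂x ✓
Find F(x,y) such that ∂F/∂x = M, ∂F/∂y = N
Solution: 5x² + 4xy + y² = C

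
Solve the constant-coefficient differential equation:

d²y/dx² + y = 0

Characteristic equation: r² + 1 = 0
Roots: r = ±i (complex conjugates)
General solution: y = C₁cos(x) + C₂sin(x)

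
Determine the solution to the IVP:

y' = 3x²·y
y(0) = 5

General solution: y = Ce^(x³)
Applying IC y(0) = 5:
Particular solution: y = 5e^(x³)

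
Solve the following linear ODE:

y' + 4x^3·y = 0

Using integrating factor method:

General solution: y = Ce^(-x^4)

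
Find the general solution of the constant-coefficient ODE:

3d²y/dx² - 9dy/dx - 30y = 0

Characteristic equation: 3r² - 9r - 30 = 0
Divide by 3: r² - 3r - 10 = 0
Roots: r = 5, -2 (distinct real)
General solution: y = C₁e^(5x) + C₂e^(-2x)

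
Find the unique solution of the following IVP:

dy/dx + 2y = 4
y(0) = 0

General solution: y = 2 + Ce^(-2x)
Applying y(0) = 0: C = 0 - 2 = -2
Particular solution: y = 2 - 2e^(-2x)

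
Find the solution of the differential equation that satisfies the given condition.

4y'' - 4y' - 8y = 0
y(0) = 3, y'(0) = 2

General solution: y = C₁e^(2x) + C₂e^(-x)
Applying ICs: C₁ = 5/3, C₂ = 4/3
Particular solution: y = (5/3)e^(2x) + (4/3)e^(-x)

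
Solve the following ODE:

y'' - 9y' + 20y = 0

Characteristic equation: r² - 9r + 20 = 0
Roots: r = 4, 5 (distinct real)
General solution: y = C₁e^(4x) + C₂e^(5x)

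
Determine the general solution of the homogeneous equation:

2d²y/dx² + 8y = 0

Characteristic equation: 2r² + 8 = 0
Divide by 2: r² + 4 = 0
Roots: r = ±2i (complex conjugates)
General solution: y = C₁cos(2x) + C₂sin(2x)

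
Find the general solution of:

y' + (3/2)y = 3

Using integrating factor method:

General solution: y = 2 + Ce^(-3x/2)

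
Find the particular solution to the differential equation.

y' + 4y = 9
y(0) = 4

General solution: y = 9/4 + Ce^(-4x)
Applying y(0) = 4: C = 4 - 9/4 = 7/4
Particular solution: y = 9/4 + (7/4)e^(-4x)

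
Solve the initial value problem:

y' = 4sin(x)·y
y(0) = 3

General solution: y = Ce^(-4cos(x))
Applying IC y(0) = 3:
Particular solution: y = 3e^(4(1-cos(x)))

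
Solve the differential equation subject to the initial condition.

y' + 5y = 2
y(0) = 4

General solution: y = 2/5 + Ce^(-5x)
Applying y(0) = 4: C = 4 - 2/5 = 18/5
Particular solution: y = 2/5 + (18/5)e^(-5x)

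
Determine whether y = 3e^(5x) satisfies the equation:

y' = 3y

Verification:
y = 3e^(5x)
y' = 15e^(5x)
But 3y = 9e^(5x)
y' ≠ 3y — the derivative does not match

No, it is not a solution.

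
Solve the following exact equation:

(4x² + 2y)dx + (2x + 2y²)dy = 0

Verify exactness: ∂M/∂y = ∂N/∂x ✓
Find F(x,y) such that ∂F/∂x = M, ∂F/∂y = N
Solution: 4x³/3 + 2xy + 2y³/3 = C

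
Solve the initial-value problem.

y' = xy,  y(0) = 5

General solution: y = Ce^(x²/2)
Applying IC y(0) = 5:
Particular solution: y = 5e^(x²/2)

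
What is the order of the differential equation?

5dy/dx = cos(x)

The order is 1 (highest derivative is of order 1).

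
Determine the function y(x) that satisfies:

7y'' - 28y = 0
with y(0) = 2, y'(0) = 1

General solution: y = C₁e^(2x) + C₂e^(-2x)
Applying ICs: C₁ = 5/4, C₂ = 3/4
Particular solution: y = (5/4)e^(2x) + (3/4)e^(-2x)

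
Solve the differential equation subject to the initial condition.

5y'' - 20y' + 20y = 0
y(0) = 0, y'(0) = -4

General solution: y = (C₁ + C₂x)e^(2x)
Repeated root r = 2
Applying ICs: C₁ = 0, C₂ = -4
Particular solution: y = -4xe^(2x)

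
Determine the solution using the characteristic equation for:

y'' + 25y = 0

Characteristic equation: r² + 25 = 0
Roots: r = ±5i (complex conjugates)
General solution: y = C₁cos(5x) + C₂sin(5x)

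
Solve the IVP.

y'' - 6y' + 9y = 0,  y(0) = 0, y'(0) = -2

General solution: y = (C₁ + C₂x)e^(3x)
Repeated root r = 3
Applying ICs: C₁ = 0, C₂ = -2
Particular solution: y = -2xe^(3x)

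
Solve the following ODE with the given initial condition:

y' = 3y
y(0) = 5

General solution: y = Ce^(3x)
Applying IC y(0) = 5:
Particular solution: y = 5e^(3x)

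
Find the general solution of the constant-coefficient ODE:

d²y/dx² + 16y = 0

Characteristic equation: r² + 16 = 0
Roots: r = ±4i (complex conjugates)
General solution: y = C₁cos(4x) + C₂sin(4x)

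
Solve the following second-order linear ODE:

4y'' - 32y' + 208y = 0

Characteristic equation: 4r² - 32r + 208 = 0
Divide by 4: r² - 8r + 52 = 0
Roots: r = 4 ± 6i (complex conjugates)
General solution: y = e^(4x)(C₁cos(6x) + C₂sin(6x))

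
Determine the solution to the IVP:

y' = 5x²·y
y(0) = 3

General solution: y = Ce^(5x³/3)
Applying IC y(0) = 3:
Particular solution: y = 3e^(5x³/3)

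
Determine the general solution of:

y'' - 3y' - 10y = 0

Characteristic equation: r² - 3r - 10 = 0
Roots: r = 5, -2 (distinct real)
General solution: y = C₁e^(5x) + C₂e^(-2x)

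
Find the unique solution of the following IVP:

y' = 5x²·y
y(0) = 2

General solution: y = Ce^(5x³/3)
Applying IC y(0) = 2:
Particular solution: y = 2e^(5x³/3)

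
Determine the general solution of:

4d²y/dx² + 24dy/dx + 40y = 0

Characteristic equation: 4r² + 24r + 40 = 0
Divide by 4: r² + 6r + 10 = 0
Roots: r = -3 ± i (complex conjugates)
General solution: y = e^(-3x)(C₁cos(x) + C₂sin(x))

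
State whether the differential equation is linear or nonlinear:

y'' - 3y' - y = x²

Linear (y and its derivatives appear to the first power only, no products of y terms)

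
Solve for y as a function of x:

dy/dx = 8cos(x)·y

Separating variables and integrating:
ln|y| = 8sin(x) + C

General solution: y = Ce^(8sin(x))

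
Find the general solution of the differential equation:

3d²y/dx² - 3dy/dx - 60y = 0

Characteristic equation: 3r² - 3r - 60 = 0
Divide by 3: r² - r - 20 = 0
Roots: r = 5, -4 (distinct real)
General solution: y = C₁e^(5x) + C₂e^(-4x)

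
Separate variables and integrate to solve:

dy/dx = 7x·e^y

Separating variables and integrating:
-e^(-y) = 7x²/2 + C

General solution: y = -ln(C - 7x²/2)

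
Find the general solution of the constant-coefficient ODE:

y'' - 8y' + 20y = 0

Characteristic equation: r² - 8r + 20 = 0
Roots: r = 4 ± 2i (complex conjugates)
General solution: y = e^(4x)(C₁cos(2x) + C₂sin(2x))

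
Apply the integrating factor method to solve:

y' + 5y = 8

Using integrating factor method:

General solution: y = 8/5 + Ce^(-5x)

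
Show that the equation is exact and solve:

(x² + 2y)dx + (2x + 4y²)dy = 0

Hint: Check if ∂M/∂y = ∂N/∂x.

Verify exactness: ∂M/∂y = ∂N/∂x ✓
Find F(x,y) such that ∂F/∂x = M, ∂F/∂y = N
Solution: x³/3 + 2xy + 4y³/3 = C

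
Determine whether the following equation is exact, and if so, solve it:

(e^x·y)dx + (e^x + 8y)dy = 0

Verify exactness: ∂M/∂y = ∂N/∂x ✓
Find F(x,y) such that ∂F/∂x = M, ∂F/∂y = N
Solution: e^x·y + 4y² = C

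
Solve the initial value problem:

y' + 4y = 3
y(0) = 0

General solution: y = 3/4 + Ce^(-4x)
Applying y(0) = 0: C = 0 - 3/4 = -3/4
Particular solution: y = 3/4 - (3/4)e^(-4x)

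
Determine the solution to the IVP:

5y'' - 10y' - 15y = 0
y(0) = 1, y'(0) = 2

General solution: y = C₁e^(3x) + C₂e^(-x)
Applying ICs: C₁ = 3/4, C₂ = 1/4
Particular solution: y = (3/4)e^(3x) + (1/4)e^(-x)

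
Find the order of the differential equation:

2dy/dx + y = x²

The order is 1 (highest derivative is of order 1).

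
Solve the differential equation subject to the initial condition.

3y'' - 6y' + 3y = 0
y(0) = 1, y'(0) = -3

General solution: y = (C₁ + C₂x)e^x
Repeated root r = 1
Applying ICs: C₁ = 1, C₂ = -4
Particular solution: y = (1 - 4x)e^x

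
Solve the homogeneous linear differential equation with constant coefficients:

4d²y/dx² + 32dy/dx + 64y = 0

Characteristic equation: 4r² + 32r + 64 = 0
Divide by 4: r² + 8r + 16 = 0
Factored: (r + 4)² = 0
Repeated root: r = -4
General solution: y = (C₁ + C₂x)e^(-4x)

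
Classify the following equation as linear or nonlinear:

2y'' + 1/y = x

Nonlinear (1/y term)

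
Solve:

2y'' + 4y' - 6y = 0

Characteristic equation: 2r² + 4r - 6 = 0
Divide by 2: r² + 2r - 3 = 0
Roots: r = 1, -3 (distinct real)
General solution: y = C₁e^x + C₂e^(-3x)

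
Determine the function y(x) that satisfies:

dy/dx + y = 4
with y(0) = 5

General solution: y = 4 + Ce^(-x)
Applying y(0) = 5: C = 5 - 4 = 1
Particular solution: y = 4 + e^(-x)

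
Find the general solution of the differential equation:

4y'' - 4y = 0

Characteristic equation: 4r² - 4 = 0
Divide by 4: r² - 1 = 0
Roots: r = 1, -1 (distinct real)
General solution: y = C₁e^x + C₂e^(-x)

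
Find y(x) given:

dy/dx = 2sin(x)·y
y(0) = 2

General solution: y = Ce^(-2cos(x))
Applying IC y(0) = 2:
Particular solution: y = 2e^(2(1-cos(x)))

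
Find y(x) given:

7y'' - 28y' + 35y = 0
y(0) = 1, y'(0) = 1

General solution: y = e^(2x)(C₁cos(x) + C₂sin(x))
Complex roots r = 2 ± i
Applying ICs: C₁ = 1, C₂ = -1
Particular solution: y = e^(2x)(cos(x) - sin(x))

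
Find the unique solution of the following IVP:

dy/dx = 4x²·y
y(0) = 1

General solution: y = Ce^(4x³/3)
Applying IC y(0) = 1:
Particular solution: y = e^(4x³/3)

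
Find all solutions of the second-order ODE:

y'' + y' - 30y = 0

Characteristic equation: r² + r - 30 = 0
Roots: r = 5, -6 (distinct real)
General solution: y = C₁e^(5x) + C₂e^(-6x)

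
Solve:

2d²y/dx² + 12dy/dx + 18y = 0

Characteristic equation: 2r² + 12r + 18 = 0
Divide by 2: r² + 6r + 9 = 0
Factored: (r + 3)² = 0
Repeated root: r = -3
General solution: y = (C₁ + C₂x)e^(-3x)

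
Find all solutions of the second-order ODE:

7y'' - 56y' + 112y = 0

Characteristic equation: 7r² - 56r + 112 = 0
Divide by 7: r² - 8r + 16 = 0
Factored: (r - 4)² = 0
Repeated root: r = 4
General solution: y = (C₁ + C₂x)e^(4x)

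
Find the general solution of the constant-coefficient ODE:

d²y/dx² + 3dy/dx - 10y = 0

Characteristic equation: r² + 3r - 10 = 0
Roots: r = 2, -5 (distinct real)
General solution: y = C₁e^(2x) + C₂e^(-5x)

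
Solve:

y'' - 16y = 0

Characteristic equation: r² - 16 = 0
Roots: r = 4, -4 (distinct real)
General solution: y = C₁e^(4x) + C₂e^(-4x)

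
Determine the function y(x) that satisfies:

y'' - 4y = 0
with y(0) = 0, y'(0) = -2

General solution: y = C₁e^(2x) + C₂e^(-2x)
Applying ICs: C₁ = -1/2, C₂ = 1/2
Particular solution: y = -(1/2)e^(2x) + (1/2)e^(-2x)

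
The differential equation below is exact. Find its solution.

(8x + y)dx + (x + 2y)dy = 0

Verify exactness: ∂M/∂y = ∂N/∂x ✓
Find F(x,y) such that ∂F/∂x = M, ∂F/∂y = N
Solution: 4x² + xy + y² = C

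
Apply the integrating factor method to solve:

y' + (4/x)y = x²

Using integrating factor method:

General solution: y = (1/7)x^3 + Cx^(-4)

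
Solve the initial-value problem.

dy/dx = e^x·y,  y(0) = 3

General solution: y = Ce^(e^x)
Applying IC y(0) = 3:
Particular solution: y = 3e^(e^x - 1)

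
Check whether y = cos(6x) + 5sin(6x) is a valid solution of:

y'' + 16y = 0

Verification:
y'' = -36cos(6x) - 180sin(6x)
y'' + 16y ≠ 0 (frequency mismatch: got 36 instead of 16)

No, it is not a solution.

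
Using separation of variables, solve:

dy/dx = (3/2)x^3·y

Separating variables and integrating:
ln|y| = 3x^4/8 + C

General solution: y = Ce^(3x^4/8)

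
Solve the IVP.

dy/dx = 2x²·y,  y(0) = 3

General solution: y = Ce^(2x³/3)
Applying IC y(0) = 3:
Particular solution: y = 3e^(2x³/3)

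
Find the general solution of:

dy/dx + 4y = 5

Using integrating factor method:

General solution: y = 5/4 + Ce^(-4x)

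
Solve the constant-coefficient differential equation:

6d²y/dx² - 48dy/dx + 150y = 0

Characteristic equation: 6r² - 48r + 150 = 0
Divide by 6: r² - 8r + 25 = 0
Roots: r = 4 ± 3i (complex conjugates)
General solution: y = e^(4x)(C₁cos(3x) + C₂sin(3x))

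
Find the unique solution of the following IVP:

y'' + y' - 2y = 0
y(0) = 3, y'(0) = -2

General solution: y = C₁e^x + C₂e^(-2x)
Applying ICs: C₁ = 4/3, C₂ = 5/3
Particular solution: y = (4/3)e^x + (5/3)e^(-2x)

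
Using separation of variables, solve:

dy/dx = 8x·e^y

Separating variables and integrating:
-e^(-y) = 4x² + C

General solution: y = -ln(C - 4x²)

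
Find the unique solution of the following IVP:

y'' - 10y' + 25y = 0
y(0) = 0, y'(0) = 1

General solution: y = (C₁ + C₂x)e^(5x)
Repeated root r = 5
Applying ICs: C₁ = 0, C₂ = 1
Particular solution: y = xe^(5x)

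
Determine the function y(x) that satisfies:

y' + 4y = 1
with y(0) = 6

General solution: y = 1/4 + Ce^(-4x)
Applying y(0) = 6: C = 6 - 1/4 = 23/4
Particular solution: y = 1/4 + (23/4)e^(-4x)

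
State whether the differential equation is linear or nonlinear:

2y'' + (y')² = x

Nonlinear ((y')² term)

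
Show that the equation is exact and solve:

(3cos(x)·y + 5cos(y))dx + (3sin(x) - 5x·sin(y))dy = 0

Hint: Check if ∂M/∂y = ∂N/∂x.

Verify exactness: ∂M/∂y = ∂N/∂x ✓
Find F(x,y) such that ∂F/∂x = M, ∂F/∂y = N
Solution: 3sin(x)·y + 5x·cos(y) = C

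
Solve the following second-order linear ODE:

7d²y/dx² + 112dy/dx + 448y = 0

Characteristic equation: 7r² + 112r + 448 = 0
Divide by 7: r² + 16r + 64 = 0
Factored: (r + 8)² = 0
Repeated root: r = -8
General solution: y = (C₁ + C₂x)e^(-8x)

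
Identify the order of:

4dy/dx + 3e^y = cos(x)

The order is 1 (highest derivative is of order 1).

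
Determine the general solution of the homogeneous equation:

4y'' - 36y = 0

Characteristic equation: 4r² - 36 = 0
Divide by 4: r² - 9 = 0
Roots: r = 3, -3 (distinct real)
General solution: y = C₁e^(3x) + C₂e^(-3x)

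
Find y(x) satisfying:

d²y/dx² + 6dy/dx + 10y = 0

Characteristic equation: r² + 6r + 10 = 0
Roots: r = -3 ± i (complex conjugates)
General solution: y = e^(-3x)(C₁cos(x) + C₂sin(x))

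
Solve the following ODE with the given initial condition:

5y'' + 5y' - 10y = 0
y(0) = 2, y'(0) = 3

General solution: y = C₁e^x + C₂e^(-2x)
Applying ICs: C₁ = 7/3, C₂ = -1/3
Particular solution: y = (7/3)e^x - (1/3)e^(-2x)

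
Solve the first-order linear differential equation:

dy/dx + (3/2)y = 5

Using integrating factor method:

General solution: y = 10/3 + Ce^(-3x/2)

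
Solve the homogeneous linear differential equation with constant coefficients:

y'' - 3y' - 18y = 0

Characteristic equation: r² - 3r - 18 = 0
Roots: r = 6, -3 (distinct real)
General solution: y = C₁e^(6x) + C₂e^(-3x)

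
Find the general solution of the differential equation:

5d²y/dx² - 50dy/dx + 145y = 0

Characteristic equation: 5r² - 50r + 145 = 0
Divide by 5: r² - 10r + 29 = 0
Roots: r = 5 ± 2i (complex conjugates)
General solution: y = e^(5x)(C₁cos(2x) + C₂sin(2x))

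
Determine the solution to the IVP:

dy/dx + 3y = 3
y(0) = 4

General solution: y = 1 + Ce^(-3x)
Applying y(0) = 4: C = 4 - 1 = 3
Particular solution: y = 1 + 3e^(-3x)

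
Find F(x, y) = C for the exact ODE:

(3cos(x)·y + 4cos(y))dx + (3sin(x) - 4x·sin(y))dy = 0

Verify exactness: ∂M/∂y = ∂N/∂x ✓
Find F(x,y) such that ∂F/∂x = M, ∂F/∂y = N
Solution: 3sin(x)·y + 4x·cos(y) = C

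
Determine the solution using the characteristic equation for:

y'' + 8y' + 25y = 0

Characteristic equation: r² + 8r + 25 = 0
Roots: r = -4 ± 3i (complex conjugates)
General solution: y = e^(-4x)(C₁cos(3x) + C₂sin(3x))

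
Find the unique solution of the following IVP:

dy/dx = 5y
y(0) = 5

General solution: y = Ce^(5x)
Applying IC y(0) = 5:
Particular solution: y = 5e^(5x)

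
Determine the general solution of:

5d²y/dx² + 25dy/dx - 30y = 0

Characteristic equation: 5r² + 25r - 30 = 0
Divide by 5: r² + 5r - 6 = 0
Roots: r = 1, -6 (distinct real)
General solution: y = C₁e^x + C₂e^(-6x)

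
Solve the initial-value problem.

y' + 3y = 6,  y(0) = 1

General solution: y = 2 + Ce^(-3x)
Applying y(0) = 1: C = 1 - 2 = -1
Particular solution: y = 2 - e^(-3x)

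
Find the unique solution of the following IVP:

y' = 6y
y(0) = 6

General solution: y = Ce^(6x)
Applying IC y(0) = 6:
Particular solution: y = 6e^(6x)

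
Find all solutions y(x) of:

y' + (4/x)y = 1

Using integrating factor method:

General solution: y = (1/5)x + Cx^(-4)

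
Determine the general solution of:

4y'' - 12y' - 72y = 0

Characteristic equation: 4r² - 12r - 72 = 0
Divide by 4: r² - 3r - 18 = 0
Roots: r = 6, -3 (distinct real)
General solution: y = C₁e^(6x) + C₂e^(-3x)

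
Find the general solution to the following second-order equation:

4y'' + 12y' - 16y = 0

Characteristic equation: 4r² + 12r - 16 = 0
Divide by 4: r² + 3r - 4 = 0
Roots: r = 1, -4 (distinct real)
General solution: y = C₁e^x + C₂e^(-4x)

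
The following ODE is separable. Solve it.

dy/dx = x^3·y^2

Separating variables and integrating:
-1/y = x^4/4 + C

General solution: y^-1 = (-1/4)x^4 + C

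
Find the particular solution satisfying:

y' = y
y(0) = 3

General solution: y = Ce^x
Applying IC y(0) = 3:
Particular solution: y = 3e^x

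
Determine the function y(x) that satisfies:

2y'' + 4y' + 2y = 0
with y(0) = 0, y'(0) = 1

General solution: y = (C₁ + C₂x)e^(-x)
Repeated root r = -1
Applying ICs: C₁ = 0, C₂ = 1
Particular solution: y = xe^(-x)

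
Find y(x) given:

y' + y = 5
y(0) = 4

General solution: y = 5 + Ce^(-x)
Applying y(0) = 4: C = 4 - 5 = -1
Particular solution: y = 5 - e^(-x)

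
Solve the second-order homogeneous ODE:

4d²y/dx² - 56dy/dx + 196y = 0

Characteristic equation: 4r² - 56r + 196 = 0
Divide by 4: r² - 14r + 49 = 0
Factored: (r - 7)² = 0
Repeated root: r = 7
General solution: y = (C₁ + C₂x)e^(7x)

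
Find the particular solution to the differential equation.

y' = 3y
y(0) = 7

General solution: y = Ce^(3x)
Applying IC y(0) = 7:
Particular solution: y = 7e^(3x)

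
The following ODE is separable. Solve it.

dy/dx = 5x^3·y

Separating variables and integrating:
ln|y| = 5x^4/4 + C

General solution: y = Ce^(5x^4/4)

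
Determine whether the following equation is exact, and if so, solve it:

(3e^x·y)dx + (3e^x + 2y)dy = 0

Verify exactness: ∂M/∂y = ∂N/∂x ✓
Find F(x,y) such that ∂F/∂x = M, ∂F/∂y = N
Solution: 3e^x·y + y² = C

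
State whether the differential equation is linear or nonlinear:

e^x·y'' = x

Linear (y and its derivatives appear to the first power only, no products of y terms)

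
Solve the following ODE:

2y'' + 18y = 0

Characteristic equation: 2r² + 18 = 0
Divide by 2: r² + 9 = 0
Roots: r = ±3i (complex conjugates)
General solution: y = C₁cos(3x) + C₂sin(3x)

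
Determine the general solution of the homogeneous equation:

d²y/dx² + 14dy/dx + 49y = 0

Characteristic equation: r² + 14r + 49 = 0
Factored: (r + 7)² = 0
Repeated root: r = -7
General solution: y = (C₁ + C₂x)e^(-7x)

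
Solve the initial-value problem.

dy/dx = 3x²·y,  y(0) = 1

General solution: y = Ce^(x³)
Applying IC y(0) = 1:
Particular solution: y = e^(x³)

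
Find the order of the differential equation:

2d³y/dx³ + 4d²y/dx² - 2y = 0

The order is 3 (highest derivative is of order 3).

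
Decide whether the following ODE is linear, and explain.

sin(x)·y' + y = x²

Linear (y and its derivatives appear to the first power only, no products of y terms)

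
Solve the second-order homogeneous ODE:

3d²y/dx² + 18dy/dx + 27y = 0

Characteristic equation: 3r² + 18r + 27 = 0
Divide by 3: r² + 6r + 9 = 0
Factored: (r + 3)² = 0
Repeated root: r = -3
General solution: y = (C₁ + C₂x)e^(-3x)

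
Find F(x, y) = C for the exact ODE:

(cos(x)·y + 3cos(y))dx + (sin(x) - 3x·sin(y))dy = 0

Verify exactness: ∂M/∂y = ∂N/∂x ✓
Find F(x,y) such that ∂F/∂x = M, ∂F/∂y = N
Solution: sin(x)·y + 3x·cos(y) = C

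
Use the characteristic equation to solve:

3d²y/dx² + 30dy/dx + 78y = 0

Characteristic equation: 3r² + 30r + 78 = 0
Divide by 3: r² + 10r + 26 = 0
Roots: r = -5 ± i (complex conjugates)
General solution: y = e^(-5x)(C₁cos(x) + C₂sin(x))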